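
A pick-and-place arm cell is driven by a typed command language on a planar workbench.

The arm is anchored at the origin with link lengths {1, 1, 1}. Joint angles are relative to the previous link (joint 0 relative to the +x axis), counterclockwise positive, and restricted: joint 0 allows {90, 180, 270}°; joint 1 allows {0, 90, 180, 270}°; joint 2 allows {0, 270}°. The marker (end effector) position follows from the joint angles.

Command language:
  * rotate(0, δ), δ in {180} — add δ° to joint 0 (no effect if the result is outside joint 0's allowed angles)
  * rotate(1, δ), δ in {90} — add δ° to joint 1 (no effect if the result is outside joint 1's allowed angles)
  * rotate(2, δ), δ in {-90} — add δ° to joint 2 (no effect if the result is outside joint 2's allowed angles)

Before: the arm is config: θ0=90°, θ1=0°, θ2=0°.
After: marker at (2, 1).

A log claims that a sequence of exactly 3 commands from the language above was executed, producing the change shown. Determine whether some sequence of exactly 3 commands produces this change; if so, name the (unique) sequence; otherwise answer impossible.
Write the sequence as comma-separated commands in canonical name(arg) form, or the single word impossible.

rotate(1, 90), rotate(1, 90), rotate(1, 90)

from: config: θ0=90°, θ1=0°, θ2=0°
t=1 rotate(1, 90) ⇒ config: θ0=90°, θ1=90°, θ2=0°
t=2 rotate(1, 90) ⇒ config: θ0=90°, θ1=180°, θ2=0°
t=3 rotate(1, 90) ⇒ config: θ0=90°, θ1=270°, θ2=0°
uniquely the one of 27 3-step routes that fits.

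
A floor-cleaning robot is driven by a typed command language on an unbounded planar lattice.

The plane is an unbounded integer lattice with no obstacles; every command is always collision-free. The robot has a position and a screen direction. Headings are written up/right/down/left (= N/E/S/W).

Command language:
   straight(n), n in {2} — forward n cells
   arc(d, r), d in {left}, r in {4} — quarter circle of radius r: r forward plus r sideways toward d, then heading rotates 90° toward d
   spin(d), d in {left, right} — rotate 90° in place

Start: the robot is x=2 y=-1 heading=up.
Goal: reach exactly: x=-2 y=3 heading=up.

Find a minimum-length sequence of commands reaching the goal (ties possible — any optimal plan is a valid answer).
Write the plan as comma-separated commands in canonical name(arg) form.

arc(left, 4), spin(right)

t0: x=2 y=-1 heading=up
[1] after arc(left, 4): x=-2 y=3 heading=left
[2] after spin(right): x=-2 y=3 heading=up
minimal: 2 command(s), checked below 2.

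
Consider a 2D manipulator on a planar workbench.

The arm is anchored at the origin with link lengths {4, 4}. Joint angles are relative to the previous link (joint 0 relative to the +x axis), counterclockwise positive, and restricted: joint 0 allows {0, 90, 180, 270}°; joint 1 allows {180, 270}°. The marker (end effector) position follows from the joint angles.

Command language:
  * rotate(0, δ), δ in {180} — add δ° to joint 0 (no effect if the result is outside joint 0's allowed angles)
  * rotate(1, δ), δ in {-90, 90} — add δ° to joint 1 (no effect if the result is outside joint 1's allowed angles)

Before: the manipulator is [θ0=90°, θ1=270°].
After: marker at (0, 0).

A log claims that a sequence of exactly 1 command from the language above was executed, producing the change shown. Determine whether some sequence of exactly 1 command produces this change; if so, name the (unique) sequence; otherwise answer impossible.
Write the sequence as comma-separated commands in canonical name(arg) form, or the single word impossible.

rotate(1, -90)

begin: [θ0=90°, θ1=270°]
[1] after rotate(1, -90): [θ0=90°, θ1=180°]
uniquely the one of 3 1-step routes that fits.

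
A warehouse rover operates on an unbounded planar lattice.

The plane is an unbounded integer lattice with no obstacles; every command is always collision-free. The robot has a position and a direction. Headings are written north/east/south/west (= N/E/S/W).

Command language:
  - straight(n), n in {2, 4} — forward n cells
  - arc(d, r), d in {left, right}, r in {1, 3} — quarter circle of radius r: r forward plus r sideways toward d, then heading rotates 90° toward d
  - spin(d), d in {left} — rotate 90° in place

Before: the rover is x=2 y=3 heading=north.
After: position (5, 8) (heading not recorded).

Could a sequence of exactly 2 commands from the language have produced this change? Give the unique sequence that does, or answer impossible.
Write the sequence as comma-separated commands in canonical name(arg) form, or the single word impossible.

key: running arc(right, 3) before straight(2) would end elsewhere — order is forced
t0: x=2 y=3 heading=north
step 1 (straight(2)): x=2 y=5 heading=north
step 2 (arc(right, 3)): x=5 y=8 heading=east
no rival 2-sequence matches.

straight(2), arc(right, 3)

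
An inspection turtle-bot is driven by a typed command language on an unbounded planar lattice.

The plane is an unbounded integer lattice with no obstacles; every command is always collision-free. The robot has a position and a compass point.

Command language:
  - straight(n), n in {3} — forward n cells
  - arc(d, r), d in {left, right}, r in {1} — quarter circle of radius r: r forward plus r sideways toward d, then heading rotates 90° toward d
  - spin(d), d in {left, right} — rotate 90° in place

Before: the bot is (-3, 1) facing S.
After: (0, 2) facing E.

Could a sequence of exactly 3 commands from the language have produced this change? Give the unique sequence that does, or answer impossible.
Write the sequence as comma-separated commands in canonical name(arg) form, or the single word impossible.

arc(left, 1), arc(left, 1), arc(right, 1)

key: position moved to (0,2) AND the heading swung to E — translation plus rotation needed
begin: (-3, 1) facing S
t=1 arc(left, 1) ⇒ (-2, 0) facing E
t=2 arc(left, 1) ⇒ (-1, 1) facing N
t=3 arc(right, 1) ⇒ (0, 2) facing E
no rival 3-sequence matches.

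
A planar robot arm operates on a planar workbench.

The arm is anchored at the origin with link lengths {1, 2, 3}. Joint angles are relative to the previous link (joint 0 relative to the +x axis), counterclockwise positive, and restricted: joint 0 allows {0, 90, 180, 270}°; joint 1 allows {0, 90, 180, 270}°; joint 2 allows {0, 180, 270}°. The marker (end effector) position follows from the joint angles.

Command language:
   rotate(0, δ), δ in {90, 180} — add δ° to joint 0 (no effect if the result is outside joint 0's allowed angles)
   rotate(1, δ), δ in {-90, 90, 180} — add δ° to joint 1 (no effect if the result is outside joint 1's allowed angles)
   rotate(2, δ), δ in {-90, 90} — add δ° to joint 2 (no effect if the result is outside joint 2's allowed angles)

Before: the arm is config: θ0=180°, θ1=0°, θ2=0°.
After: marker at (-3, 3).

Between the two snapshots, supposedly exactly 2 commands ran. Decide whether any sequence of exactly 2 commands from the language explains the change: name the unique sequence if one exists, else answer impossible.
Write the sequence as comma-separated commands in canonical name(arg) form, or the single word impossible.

key: order matters: swapping rotate(2, 90) and rotate(2, -90) lands elsewhere
begin: config: θ0=180°, θ1=0°, θ2=0°
t=1 rotate(2, 90) ⇒ config: θ0=180°, θ1=0°, θ2=0°
t=2 rotate(2, -90) ⇒ config: θ0=180°, θ1=0°, θ2=270°
no rival 2-sequence matches.

rotate(2, 90), rotate(2, -90)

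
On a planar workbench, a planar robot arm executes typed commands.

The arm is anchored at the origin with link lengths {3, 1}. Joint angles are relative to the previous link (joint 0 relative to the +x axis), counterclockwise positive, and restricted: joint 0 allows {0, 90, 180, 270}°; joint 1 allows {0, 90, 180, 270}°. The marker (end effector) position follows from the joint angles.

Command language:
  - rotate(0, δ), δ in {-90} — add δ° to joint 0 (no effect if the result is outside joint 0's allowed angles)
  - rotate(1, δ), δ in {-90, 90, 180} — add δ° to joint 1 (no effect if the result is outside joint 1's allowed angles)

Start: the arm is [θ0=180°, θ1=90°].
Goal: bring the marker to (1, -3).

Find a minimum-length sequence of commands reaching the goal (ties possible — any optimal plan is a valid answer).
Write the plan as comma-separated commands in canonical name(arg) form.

initial: [θ0=180°, θ1=90°]
step 1 (rotate(0, -90)): [θ0=90°, θ1=90°]
step 2 (rotate(0, -90)): [θ0=0°, θ1=90°]
step 3 (rotate(0, -90)): [θ0=270°, θ1=90°]
shorter routes all fall short; 3 is best.

rotate(0, -90), rotate(0, -90), rotate(0, -90)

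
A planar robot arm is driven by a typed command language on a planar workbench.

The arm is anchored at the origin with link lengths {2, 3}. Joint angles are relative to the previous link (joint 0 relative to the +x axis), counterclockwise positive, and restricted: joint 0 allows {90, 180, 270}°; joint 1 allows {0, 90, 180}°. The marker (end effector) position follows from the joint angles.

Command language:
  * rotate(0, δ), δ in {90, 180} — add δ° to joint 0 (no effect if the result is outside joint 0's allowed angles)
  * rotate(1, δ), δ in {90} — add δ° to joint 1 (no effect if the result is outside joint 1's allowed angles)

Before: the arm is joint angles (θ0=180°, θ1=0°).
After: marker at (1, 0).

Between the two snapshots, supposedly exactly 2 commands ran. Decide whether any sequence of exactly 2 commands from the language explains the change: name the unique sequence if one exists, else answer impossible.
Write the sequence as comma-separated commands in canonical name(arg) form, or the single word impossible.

begin: joint angles (θ0=180°, θ1=0°)
step 1 (rotate(1, 90)): joint angles (θ0=180°, θ1=90°)
step 2 (rotate(1, 90)): joint angles (θ0=180°, θ1=180°)
no rival 2-sequence matches.

rotate(1, 90), rotate(1, 90)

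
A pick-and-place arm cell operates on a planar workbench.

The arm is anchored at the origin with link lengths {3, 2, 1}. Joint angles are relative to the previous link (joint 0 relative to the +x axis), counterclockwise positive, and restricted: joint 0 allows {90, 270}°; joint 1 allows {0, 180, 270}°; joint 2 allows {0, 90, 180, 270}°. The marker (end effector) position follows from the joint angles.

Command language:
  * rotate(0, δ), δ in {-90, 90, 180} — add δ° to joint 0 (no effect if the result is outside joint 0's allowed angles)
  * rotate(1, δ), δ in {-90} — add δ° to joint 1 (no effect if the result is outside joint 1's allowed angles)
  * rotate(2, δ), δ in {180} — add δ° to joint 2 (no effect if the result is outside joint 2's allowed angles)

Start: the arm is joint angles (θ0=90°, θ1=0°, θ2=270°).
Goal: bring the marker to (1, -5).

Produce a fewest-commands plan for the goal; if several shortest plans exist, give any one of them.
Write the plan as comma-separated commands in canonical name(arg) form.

from: joint angles (θ0=90°, θ1=0°, θ2=270°)
t=1 rotate(0, 180) ⇒ joint angles (θ0=270°, θ1=0°, θ2=270°)
t=2 rotate(2, 180) ⇒ joint angles (θ0=270°, θ1=0°, θ2=90°)
nothing shorter than 2 reaches the goal.

rotate(0, 180), rotate(2, 180)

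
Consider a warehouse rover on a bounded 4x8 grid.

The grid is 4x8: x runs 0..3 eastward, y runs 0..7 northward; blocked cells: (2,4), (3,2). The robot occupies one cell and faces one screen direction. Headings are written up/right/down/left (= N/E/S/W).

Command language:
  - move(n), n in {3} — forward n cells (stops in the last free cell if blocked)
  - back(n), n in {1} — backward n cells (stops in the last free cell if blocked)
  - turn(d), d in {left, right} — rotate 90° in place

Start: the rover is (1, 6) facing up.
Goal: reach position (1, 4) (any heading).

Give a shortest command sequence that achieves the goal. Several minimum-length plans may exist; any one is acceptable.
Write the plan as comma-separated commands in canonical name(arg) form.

back(1), back(1)

from: (1, 6) facing up
step 1 (back(1)): (1, 5) facing up
step 2 (back(1)): (1, 4) facing up
no 1-step plan works, so 2 is optimal.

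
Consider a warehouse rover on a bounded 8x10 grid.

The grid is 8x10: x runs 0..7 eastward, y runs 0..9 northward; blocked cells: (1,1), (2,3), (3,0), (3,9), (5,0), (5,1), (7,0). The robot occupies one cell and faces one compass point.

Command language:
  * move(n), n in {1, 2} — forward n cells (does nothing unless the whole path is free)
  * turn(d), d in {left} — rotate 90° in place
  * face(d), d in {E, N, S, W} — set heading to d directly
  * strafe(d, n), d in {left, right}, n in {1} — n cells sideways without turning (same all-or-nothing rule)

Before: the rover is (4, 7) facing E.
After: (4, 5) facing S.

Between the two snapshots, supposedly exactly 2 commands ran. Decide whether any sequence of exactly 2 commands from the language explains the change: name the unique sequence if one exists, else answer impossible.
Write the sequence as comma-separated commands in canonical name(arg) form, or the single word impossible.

face(S), move(2)

key: position moved to (4,5) AND the heading swung to S — translation plus rotation needed
start: (4, 7) facing E
step 1 (face(S)): (4, 7) facing S
step 2 (move(2)): (4, 5) facing S
no rival 2-sequence matches.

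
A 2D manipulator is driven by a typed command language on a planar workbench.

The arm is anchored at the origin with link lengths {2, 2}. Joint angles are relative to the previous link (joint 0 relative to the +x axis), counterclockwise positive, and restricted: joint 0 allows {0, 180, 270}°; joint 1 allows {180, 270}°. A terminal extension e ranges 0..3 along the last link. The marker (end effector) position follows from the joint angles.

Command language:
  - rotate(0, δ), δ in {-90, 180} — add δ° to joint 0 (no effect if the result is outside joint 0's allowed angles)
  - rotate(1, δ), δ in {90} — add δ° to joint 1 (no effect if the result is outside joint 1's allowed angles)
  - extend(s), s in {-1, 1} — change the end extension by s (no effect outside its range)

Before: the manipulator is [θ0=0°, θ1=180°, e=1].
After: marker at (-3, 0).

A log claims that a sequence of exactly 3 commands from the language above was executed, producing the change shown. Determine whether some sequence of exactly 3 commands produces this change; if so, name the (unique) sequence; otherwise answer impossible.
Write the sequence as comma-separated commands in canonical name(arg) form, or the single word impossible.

initial: [θ0=0°, θ1=180°, e=1]
1. extend(1) → [θ0=0°, θ1=180°, e=2]
2. extend(1) → [θ0=0°, θ1=180°, e=3]
3. extend(1) → [θ0=0°, θ1=180°, e=3]
no other 3-command option fits: unique.

extend(1), extend(1), extend(1)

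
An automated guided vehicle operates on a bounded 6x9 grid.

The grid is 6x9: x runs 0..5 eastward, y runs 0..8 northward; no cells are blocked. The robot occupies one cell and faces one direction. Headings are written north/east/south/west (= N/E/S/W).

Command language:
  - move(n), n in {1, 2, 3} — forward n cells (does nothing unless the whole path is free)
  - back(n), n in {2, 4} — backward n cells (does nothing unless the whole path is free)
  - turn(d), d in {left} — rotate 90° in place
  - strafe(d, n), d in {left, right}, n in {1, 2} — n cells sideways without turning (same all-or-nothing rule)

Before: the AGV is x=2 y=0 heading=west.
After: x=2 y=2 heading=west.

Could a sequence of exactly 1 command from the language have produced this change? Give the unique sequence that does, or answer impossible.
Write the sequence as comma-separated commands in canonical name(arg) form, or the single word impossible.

key: heading stays W — the single command does not turn
from: x=2 y=0 heading=west
1. strafe(right, 2) → x=2 y=2 heading=west
uniquely the one of 10 1-step routes that fits.

strafe(right, 2)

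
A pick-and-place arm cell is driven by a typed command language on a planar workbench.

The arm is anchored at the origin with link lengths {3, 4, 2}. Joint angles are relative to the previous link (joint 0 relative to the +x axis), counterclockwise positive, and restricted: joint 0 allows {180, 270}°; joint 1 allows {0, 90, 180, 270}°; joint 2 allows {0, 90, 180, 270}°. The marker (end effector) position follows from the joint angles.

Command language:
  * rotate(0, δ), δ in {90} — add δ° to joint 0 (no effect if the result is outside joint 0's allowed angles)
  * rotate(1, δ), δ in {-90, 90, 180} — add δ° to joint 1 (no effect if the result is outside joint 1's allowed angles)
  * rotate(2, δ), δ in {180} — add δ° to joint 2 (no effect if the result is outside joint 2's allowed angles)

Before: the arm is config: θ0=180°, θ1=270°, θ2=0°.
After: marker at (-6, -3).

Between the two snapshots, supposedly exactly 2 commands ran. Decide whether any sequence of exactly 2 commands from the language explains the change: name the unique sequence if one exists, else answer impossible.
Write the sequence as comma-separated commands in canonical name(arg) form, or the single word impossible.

start: config: θ0=180°, θ1=270°, θ2=0°
[1] after rotate(0, 90): config: θ0=270°, θ1=270°, θ2=0°
[2] after rotate(0, 90): config: θ0=270°, θ1=270°, θ2=0°
no other 2-command option fits: unique.

rotate(0, 90), rotate(0, 90)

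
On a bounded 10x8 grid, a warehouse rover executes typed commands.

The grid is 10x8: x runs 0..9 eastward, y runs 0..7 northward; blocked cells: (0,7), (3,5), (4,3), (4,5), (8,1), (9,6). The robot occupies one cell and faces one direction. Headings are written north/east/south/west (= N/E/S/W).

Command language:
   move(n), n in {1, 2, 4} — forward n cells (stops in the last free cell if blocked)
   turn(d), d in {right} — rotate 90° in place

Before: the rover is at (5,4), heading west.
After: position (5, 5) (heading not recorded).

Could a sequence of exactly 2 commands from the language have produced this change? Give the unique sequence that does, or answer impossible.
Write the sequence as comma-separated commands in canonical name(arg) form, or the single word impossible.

turn(right), move(1)

key: running move(1) before turn(right) would end elsewhere — order is forced
begin: at (5,4), heading west
1. turn(right) → at (5,4), heading north
2. move(1) → at (5,5), heading north
no other 2-command option fits: unique.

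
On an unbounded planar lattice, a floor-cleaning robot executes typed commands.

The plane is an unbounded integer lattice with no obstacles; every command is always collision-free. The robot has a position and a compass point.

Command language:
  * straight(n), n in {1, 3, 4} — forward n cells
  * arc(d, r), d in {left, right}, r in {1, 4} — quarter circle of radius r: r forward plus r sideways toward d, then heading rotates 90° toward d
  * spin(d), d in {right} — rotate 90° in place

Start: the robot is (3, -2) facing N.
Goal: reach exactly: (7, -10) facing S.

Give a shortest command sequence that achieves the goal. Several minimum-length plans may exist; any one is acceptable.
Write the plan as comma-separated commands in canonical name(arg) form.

start: (3, -2) facing N
[1] after spin(right): (3, -2) facing E
[2] after arc(right, 4): (7, -6) facing S
[3] after straight(4): (7, -10) facing S
shorter routes all fall short; 3 is best.

spin(right), arc(right, 4), straight(4)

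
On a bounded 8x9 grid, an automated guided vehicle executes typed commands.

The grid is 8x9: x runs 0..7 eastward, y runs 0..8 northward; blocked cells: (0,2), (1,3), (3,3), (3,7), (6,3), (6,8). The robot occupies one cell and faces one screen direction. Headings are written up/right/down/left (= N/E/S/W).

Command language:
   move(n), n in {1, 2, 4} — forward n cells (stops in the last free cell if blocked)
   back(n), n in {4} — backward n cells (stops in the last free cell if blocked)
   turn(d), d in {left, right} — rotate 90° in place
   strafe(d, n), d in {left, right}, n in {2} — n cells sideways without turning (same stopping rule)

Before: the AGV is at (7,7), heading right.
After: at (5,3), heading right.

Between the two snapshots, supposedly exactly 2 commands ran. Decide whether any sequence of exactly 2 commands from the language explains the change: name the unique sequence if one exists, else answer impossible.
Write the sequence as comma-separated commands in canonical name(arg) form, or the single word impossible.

no 2-step route produces this change.

impossible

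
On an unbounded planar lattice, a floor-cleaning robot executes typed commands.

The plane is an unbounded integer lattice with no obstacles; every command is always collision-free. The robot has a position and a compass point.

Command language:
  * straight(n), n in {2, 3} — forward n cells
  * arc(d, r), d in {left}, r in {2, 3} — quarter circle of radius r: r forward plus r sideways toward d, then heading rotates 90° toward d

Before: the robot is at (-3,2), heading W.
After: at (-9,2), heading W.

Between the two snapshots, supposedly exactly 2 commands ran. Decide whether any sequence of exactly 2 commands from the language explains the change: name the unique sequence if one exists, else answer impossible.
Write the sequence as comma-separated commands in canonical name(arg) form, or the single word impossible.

key: still facing W at the end — nothing in the sequence rotates
from: at (-3,2), heading W
step 1 (straight(3)): at (-6,2), heading W
step 2 (straight(3)): at (-9,2), heading W
no rival 2-sequence matches.

straight(3), straight(3)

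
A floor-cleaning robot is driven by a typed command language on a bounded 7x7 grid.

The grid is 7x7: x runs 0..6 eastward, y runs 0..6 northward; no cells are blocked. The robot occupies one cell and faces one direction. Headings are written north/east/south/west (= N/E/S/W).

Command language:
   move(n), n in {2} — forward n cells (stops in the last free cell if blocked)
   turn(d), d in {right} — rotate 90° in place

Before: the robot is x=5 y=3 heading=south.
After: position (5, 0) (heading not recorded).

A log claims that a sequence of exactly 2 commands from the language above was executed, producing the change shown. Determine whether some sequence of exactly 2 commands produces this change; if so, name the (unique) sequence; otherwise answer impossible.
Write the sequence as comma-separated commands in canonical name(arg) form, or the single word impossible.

key: the second move(2) runs into the grid edge before its full distance
initial: x=5 y=3 heading=south
step 1 (move(2)): x=5 y=1 heading=south
step 2 (move(2)): x=5 y=0 heading=south
no other 2-command option fits: unique.

move(2), move(2)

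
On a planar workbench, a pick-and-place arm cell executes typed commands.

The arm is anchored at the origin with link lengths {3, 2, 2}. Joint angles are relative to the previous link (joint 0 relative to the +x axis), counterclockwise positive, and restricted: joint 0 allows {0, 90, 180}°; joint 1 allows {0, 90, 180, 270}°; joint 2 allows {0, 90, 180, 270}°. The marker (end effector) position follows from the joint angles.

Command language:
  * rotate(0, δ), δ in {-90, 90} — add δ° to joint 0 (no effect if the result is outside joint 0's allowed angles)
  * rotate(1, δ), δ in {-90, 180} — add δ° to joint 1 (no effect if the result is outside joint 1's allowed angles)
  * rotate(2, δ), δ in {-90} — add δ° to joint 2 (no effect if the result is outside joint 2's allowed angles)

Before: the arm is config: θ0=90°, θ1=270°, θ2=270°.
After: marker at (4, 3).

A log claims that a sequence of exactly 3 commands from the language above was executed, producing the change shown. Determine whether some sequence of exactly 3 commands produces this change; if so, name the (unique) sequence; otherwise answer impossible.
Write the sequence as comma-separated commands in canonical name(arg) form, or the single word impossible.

rotate(2, -90), rotate(2, -90), rotate(2, -90)

t0: config: θ0=90°, θ1=270°, θ2=270°
t=1 rotate(2, -90) ⇒ config: θ0=90°, θ1=270°, θ2=180°
t=2 rotate(2, -90) ⇒ config: θ0=90°, θ1=270°, θ2=90°
t=3 rotate(2, -90) ⇒ config: θ0=90°, θ1=270°, θ2=0°
all 125 alternatives checked — unique.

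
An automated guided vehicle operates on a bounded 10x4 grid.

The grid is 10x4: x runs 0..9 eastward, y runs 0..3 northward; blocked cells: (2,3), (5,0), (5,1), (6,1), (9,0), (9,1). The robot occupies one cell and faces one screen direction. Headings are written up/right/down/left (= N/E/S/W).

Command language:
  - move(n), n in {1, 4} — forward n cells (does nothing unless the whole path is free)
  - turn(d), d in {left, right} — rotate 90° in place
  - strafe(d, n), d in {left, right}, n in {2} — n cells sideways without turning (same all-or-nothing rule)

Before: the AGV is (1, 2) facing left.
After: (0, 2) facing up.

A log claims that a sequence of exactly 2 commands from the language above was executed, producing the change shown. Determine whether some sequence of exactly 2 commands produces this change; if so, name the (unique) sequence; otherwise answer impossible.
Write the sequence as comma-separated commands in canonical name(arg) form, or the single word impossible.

move(1), turn(right)

key: order matters: swapping move(1) and turn(right) lands elsewhere
initial: (1, 2) facing left
1. move(1) → (0, 2) facing left
2. turn(right) → (0, 2) facing up
no other 2-command option fits: unique.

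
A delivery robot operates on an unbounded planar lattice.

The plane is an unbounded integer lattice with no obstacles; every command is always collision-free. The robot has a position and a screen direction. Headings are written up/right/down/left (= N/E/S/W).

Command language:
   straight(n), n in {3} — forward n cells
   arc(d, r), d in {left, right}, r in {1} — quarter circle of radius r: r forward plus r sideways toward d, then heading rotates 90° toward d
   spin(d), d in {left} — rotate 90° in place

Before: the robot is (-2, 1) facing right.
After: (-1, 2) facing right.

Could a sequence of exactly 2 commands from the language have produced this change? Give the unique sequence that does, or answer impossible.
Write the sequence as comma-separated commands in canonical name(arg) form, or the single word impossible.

spin(left), arc(right, 1)

key: running arc(right, 1) before spin(left) would end elsewhere — order is forced
begin: (-2, 1) facing right
1. spin(left) → (-2, 1) facing up
2. arc(right, 1) → (-1, 2) facing right
all 16 alternatives checked — unique.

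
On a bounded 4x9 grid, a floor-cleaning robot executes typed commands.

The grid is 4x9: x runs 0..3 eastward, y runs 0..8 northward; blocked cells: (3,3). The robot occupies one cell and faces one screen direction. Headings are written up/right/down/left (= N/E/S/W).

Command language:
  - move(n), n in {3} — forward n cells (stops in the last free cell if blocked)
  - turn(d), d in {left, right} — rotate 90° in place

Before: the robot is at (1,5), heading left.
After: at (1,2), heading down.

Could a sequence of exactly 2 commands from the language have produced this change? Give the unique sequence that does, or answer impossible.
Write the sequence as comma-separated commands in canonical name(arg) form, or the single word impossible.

key: running move(3) before turn(left) would end elsewhere — order is forced
begin: at (1,5), heading left
step 1 (turn(left)): at (1,5), heading down
step 2 (move(3)): at (1,2), heading down
all 9 alternatives checked — unique.

turn(left), move(3)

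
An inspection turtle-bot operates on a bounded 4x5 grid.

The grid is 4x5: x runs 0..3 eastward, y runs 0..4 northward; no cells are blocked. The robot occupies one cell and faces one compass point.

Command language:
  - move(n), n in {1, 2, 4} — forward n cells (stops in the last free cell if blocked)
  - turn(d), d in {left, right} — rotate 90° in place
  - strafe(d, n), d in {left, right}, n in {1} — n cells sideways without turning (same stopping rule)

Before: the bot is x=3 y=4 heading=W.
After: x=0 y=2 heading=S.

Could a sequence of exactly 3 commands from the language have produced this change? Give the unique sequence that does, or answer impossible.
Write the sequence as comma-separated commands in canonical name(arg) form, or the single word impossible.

key: order matters: swapping move(4) and move(2) lands elsewhere
t0: x=3 y=4 heading=W
step 1 (move(4)): x=0 y=4 heading=W
step 2 (turn(left)): x=0 y=4 heading=S
step 3 (move(2)): x=0 y=2 heading=S
all 343 alternatives checked — unique.

move(4), turn(left), move(2)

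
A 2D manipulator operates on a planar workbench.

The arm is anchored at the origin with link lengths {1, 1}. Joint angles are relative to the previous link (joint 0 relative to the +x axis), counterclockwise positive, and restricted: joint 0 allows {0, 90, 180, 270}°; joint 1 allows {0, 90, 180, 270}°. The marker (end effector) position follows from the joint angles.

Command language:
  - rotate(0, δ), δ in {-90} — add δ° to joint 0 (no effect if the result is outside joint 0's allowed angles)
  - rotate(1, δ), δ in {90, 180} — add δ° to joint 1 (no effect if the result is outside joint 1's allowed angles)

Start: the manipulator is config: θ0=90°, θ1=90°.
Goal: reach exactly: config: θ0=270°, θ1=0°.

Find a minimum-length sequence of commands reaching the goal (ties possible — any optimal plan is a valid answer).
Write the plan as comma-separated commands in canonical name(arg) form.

from: config: θ0=90°, θ1=90°
step 1 (rotate(1, 180)): config: θ0=90°, θ1=270°
step 2 (rotate(1, 90)): config: θ0=90°, θ1=0°
step 3 (rotate(0, -90)): config: θ0=0°, θ1=0°
step 4 (rotate(0, -90)): config: θ0=270°, θ1=0°
nothing shorter than 4 reaches the goal.

rotate(1, 180), rotate(1, 90), rotate(0, -90), rotate(0, -90)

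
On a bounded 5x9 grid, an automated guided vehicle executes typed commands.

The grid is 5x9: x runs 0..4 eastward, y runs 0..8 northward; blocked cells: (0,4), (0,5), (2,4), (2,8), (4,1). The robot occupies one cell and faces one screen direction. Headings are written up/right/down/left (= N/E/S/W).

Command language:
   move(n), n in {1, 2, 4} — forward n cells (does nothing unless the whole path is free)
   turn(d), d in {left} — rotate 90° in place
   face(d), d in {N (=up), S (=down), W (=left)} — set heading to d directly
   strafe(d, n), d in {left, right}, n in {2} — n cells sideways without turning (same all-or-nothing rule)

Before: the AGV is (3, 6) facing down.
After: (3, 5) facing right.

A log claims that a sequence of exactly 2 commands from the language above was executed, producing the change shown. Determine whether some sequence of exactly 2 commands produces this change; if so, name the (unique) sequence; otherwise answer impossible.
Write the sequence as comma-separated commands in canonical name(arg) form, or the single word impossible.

key: order matters: swapping move(1) and turn(left) lands elsewhere
t0: (3, 6) facing down
[1] after move(1): (3, 5) facing down
[2] after turn(left): (3, 5) facing right
no other 2-command option fits: unique.

move(1), turn(left)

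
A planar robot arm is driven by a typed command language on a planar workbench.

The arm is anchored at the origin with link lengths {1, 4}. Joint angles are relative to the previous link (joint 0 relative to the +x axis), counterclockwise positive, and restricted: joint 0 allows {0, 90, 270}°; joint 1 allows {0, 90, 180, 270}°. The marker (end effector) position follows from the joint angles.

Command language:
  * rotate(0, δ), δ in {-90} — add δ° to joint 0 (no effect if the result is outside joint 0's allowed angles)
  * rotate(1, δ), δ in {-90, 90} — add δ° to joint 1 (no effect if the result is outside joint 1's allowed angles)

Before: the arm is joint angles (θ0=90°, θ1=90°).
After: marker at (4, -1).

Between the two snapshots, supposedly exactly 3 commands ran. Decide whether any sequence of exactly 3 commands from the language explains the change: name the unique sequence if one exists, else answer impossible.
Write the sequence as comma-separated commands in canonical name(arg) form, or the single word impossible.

rotate(0, -90), rotate(0, -90), rotate(0, -90)

begin: joint angles (θ0=90°, θ1=90°)
t=1 rotate(0, -90) ⇒ joint angles (θ0=0°, θ1=90°)
t=2 rotate(0, -90) ⇒ joint angles (θ0=270°, θ1=90°)
t=3 rotate(0, -90) ⇒ joint angles (θ0=270°, θ1=90°)
all 27 alternatives checked — unique.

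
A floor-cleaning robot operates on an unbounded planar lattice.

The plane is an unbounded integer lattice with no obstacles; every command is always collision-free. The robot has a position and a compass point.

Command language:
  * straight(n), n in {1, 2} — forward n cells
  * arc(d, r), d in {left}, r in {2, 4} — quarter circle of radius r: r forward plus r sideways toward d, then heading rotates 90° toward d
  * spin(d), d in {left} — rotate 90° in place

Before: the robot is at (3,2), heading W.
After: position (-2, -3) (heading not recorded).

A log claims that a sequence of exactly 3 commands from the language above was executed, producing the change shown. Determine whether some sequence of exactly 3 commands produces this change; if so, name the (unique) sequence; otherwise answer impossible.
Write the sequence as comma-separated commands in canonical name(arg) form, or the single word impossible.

straight(1), arc(left, 4), straight(1)

from: at (3,2), heading W
1. straight(1) → at (2,2), heading W
2. arc(left, 4) → at (-2,-2), heading S
3. straight(1) → at (-2,-3), heading S
no rival 3-sequence matches.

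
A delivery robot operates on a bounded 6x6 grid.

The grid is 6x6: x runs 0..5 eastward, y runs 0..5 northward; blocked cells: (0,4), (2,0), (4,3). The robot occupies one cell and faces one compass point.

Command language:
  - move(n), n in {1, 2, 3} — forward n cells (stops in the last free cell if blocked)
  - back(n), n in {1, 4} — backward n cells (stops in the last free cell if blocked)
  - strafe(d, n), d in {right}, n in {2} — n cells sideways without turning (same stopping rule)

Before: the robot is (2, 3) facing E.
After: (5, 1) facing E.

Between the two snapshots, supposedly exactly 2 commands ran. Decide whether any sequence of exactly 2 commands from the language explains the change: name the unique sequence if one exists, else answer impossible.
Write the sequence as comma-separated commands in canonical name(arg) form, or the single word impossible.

key: heading stays E — no command in the sequence turns
start: (2, 3) facing E
[1] after strafe(right, 2): (2, 1) facing E
[2] after move(3): (5, 1) facing E
all 36 alternatives checked — unique.

strafe(right, 2), move(3)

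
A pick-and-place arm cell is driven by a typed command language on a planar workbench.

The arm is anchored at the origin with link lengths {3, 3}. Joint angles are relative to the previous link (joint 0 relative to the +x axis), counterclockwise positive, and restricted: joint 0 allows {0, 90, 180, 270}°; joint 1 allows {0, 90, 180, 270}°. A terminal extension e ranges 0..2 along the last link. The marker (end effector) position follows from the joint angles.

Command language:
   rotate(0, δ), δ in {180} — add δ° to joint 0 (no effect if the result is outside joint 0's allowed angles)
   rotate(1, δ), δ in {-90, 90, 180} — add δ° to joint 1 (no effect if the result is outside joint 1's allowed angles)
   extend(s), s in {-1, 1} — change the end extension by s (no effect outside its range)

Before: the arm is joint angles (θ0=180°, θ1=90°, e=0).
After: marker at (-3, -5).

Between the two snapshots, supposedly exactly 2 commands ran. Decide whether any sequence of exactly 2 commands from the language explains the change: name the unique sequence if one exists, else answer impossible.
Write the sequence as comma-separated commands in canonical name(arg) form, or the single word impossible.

start: joint angles (θ0=180°, θ1=90°, e=0)
t=1 extend(1) ⇒ joint angles (θ0=180°, θ1=90°, e=1)
t=2 extend(1) ⇒ joint angles (θ0=180°, θ1=90°, e=2)
no other 2-command option fits: unique.

extend(1), extend(1)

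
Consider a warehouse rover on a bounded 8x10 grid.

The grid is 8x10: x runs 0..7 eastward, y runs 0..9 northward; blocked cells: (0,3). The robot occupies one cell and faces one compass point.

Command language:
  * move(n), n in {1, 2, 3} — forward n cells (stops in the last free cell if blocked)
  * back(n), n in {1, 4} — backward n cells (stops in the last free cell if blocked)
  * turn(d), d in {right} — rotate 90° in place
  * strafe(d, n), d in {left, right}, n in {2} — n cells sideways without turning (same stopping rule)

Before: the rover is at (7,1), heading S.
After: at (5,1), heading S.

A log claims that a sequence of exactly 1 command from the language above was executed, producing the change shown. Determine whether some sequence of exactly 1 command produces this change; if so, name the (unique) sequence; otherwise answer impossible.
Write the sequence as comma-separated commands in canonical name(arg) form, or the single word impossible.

strafe(right, 2)

key: heading stays S — the single command does not turn
begin: at (7,1), heading S
t=1 strafe(right, 2) ⇒ at (5,1), heading S
uniquely the one of 8 1-step routes that fits.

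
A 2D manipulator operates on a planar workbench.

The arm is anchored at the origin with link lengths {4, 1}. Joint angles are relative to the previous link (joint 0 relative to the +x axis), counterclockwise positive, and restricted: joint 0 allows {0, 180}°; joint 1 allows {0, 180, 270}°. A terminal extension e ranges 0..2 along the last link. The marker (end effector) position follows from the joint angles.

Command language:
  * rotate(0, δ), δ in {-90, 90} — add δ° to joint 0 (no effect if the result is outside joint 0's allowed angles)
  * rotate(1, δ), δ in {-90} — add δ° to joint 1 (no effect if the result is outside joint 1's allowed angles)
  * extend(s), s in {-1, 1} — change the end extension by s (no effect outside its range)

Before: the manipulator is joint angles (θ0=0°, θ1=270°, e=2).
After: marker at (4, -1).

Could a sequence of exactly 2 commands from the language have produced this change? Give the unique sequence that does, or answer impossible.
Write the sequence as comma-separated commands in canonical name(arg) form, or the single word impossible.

begin: joint angles (θ0=0°, θ1=270°, e=2)
[1] after extend(-1): joint angles (θ0=0°, θ1=270°, e=1)
[2] after extend(-1): joint angles (θ0=0°, θ1=270°, e=0)
uniquely the one of 25 2-step routes that fits.

extend(-1), extend(-1)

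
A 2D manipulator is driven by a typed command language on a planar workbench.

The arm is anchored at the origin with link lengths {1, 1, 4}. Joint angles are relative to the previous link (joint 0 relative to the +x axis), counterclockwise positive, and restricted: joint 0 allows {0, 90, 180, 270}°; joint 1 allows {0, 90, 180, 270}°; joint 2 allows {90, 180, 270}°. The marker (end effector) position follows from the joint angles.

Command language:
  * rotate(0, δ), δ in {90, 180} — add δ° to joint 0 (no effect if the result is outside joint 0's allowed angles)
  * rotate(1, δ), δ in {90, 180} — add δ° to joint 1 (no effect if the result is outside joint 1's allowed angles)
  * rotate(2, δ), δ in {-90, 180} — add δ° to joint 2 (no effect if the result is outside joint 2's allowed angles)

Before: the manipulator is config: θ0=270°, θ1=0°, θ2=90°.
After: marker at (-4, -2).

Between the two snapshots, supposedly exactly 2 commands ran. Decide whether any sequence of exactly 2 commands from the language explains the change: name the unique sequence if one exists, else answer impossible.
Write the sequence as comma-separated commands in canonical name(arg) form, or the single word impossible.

key: order matters: swapping rotate(2, -90) and rotate(2, 180) lands elsewhere
start: config: θ0=270°, θ1=0°, θ2=90°
step 1 (rotate(2, -90)): config: θ0=270°, θ1=0°, θ2=90°
step 2 (rotate(2, 180)): config: θ0=270°, θ1=0°, θ2=270°
no other 2-command option fits: unique.

rotate(2, -90), rotate(2, 180)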